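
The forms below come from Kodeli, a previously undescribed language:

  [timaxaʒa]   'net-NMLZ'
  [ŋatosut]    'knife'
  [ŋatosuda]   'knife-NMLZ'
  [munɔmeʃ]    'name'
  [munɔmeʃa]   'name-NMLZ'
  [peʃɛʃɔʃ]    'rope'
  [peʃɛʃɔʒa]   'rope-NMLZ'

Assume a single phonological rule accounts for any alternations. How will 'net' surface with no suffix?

'rope' shows [ʃ] ~ [ʒ] at the end of the stem ([peʃɛʃɔʃ] vs [peʃɛʃɔʒa]).
But 'name' keeps [ʃ] in both environments ([munɔmeʃ], [munɔmeʃa]), so there is no rule changing /ʃ/ to [ʒ] before the NMLZ suffix.
Therefore /ʒ/ is basic and [ʃ] is derived by word-final obstruent devoicing (voiced obstruents become voiceless word-finally).
The one attested form of 'net', [timaxaʒa], shows underlying /timaxaʒ/. Applying the same rule word-finally gives [timaxaʃ].

[timaxaʃ]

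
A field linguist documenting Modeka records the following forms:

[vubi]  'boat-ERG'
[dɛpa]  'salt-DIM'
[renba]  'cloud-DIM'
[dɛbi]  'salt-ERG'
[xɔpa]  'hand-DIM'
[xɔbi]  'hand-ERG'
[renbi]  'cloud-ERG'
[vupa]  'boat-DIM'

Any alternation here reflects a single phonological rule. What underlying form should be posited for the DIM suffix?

The DIM suffix surfaces as [-ba] and [-pa], depending on the final segment of the stem.
The ERG suffix, which begins with [b], is invariant after every stem; so [b] is not altered by any rule here.
The DIM suffix is therefore /-pa/ underlyingly, with post-nasal voicing: voiceless stops become voiced after a nasal.

/-pa/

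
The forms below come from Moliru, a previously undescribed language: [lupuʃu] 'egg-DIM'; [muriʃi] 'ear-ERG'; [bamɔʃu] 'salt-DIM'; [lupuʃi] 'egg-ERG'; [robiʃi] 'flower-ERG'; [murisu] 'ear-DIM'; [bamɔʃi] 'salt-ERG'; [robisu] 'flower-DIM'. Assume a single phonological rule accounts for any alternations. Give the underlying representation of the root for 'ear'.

'ear' shows [s] ~ [ʃ] at the end of the stem ([murisu] vs [muriʃi]).
The stem 'egg' ([lupuʃu], [lupuʃi]) shows [ʃ] unchanged in both environments, so [ʃ] cannot be basic with [s] derived before the DIM suffix.
Therefore /s/ is basic and [ʃ] is derived by palatalization before a front vowel (/s/ becomes palato-alveolar [ʃ] before a front vowel).
The underlying form of 'ear' is therefore /muris/.

/muris/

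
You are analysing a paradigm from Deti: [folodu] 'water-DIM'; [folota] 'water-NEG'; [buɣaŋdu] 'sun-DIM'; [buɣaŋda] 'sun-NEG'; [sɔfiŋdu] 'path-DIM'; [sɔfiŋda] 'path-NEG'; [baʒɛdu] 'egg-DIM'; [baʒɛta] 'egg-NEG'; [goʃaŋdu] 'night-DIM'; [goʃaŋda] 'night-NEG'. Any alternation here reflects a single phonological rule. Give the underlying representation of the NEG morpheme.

/-ta/

The NEG suffix surfaces as [-da] and [-ta], depending on the final segment of the stem.
The DIM suffix, which begins with [d], is invariant after every stem; so [d] is not altered by any rule here.
The NEG suffix is therefore /-ta/ underlyingly, with post-nasal voicing: voiceless stops become voiced after a nasal.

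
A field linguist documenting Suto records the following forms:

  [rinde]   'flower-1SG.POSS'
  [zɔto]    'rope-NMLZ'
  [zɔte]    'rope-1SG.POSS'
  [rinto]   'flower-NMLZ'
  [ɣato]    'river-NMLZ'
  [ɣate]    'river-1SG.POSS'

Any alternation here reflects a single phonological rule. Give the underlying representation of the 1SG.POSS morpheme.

/-de/

The 1SG.POSS suffix surfaces as [-de] and [-te], depending on the final segment of the stem.
The NMLZ suffix, which begins with [t], is invariant after every stem; so [t] is not altered by any rule here.
So the underlying form is /-de/, and voiced stops become voiceless after a vowel.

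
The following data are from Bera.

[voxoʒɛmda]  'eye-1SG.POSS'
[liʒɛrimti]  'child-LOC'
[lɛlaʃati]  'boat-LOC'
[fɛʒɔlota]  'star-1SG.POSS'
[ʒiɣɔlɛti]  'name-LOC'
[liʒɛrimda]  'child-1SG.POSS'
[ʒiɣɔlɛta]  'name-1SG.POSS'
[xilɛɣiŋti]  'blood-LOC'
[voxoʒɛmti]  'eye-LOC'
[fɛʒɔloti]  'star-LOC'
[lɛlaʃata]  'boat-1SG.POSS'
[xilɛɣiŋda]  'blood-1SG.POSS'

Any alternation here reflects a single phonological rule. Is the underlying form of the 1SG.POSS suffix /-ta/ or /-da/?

/-da/

The 1SG.POSS morpheme has two allomorphs, [-da] and [-ta].
The LOC suffix, which begins with [t], is invariant after every stem; so [t] is not altered by any rule here.
The 1SG.POSS suffix is therefore /-da/ underlyingly, with post-vocalic devoicing: voiced stops become voiceless after a vowel.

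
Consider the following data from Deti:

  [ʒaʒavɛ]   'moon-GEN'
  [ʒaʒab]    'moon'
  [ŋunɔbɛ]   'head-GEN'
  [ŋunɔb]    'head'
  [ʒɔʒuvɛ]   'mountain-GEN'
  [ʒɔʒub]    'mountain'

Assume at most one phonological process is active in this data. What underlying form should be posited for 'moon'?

In [ʒaʒavɛ] and [ʒaʒab] the final segment of 'moon' alternates: [v] ~ [b].
The stem 'head' ([ŋunɔbɛ], [ŋunɔb]) shows [b] unchanged in both environments, so [b] cannot be basic with [v] derived before the GEN suffix.
So /v/ is underlying, and a rule of word-final hardening — voiced fricatives become stops word-finally — gives [b].
The underlying form of 'moon' is therefore /ʒaʒav/.

/ʒaʒav/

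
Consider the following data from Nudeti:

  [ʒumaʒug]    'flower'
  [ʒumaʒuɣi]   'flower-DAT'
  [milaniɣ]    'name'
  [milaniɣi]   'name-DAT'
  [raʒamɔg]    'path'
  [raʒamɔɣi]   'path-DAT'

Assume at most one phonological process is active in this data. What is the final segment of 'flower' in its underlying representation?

The root 'flower' surfaces as [ʒumaʒug] and [ʒumaʒuɣi], with a stem-final [g] ~ [ɣ] alternation.
Compare 'name', with invariant [ɣ] in [milaniɣ] and [milaniɣi]: an analysis with underlying /ɣ/ and a rule producing [g] in isolation would wrongly predict alternation here too.
So /g/ is underlying, and a rule of intervocalic spirantization — voiced stops become fricatives between vowels — gives [ɣ].

/g/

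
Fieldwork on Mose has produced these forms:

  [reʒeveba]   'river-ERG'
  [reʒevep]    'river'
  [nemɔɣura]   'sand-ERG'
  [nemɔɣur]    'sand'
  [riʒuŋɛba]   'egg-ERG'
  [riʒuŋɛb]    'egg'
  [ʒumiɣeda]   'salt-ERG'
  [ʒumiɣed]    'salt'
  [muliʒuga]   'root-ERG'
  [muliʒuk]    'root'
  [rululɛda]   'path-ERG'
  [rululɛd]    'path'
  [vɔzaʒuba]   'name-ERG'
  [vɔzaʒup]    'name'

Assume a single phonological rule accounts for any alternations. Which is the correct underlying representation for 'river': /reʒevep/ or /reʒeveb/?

/reʒevep/

In [reʒeveba] and [reʒevep] the final segment of 'river' alternates: [b] ~ [p].
Compare 'egg', with invariant [b] in [riʒuŋɛba] and [riʒuŋɛb]: an analysis with underlying /b/ and a rule producing [p] in isolation would wrongly predict alternation here too.
The underlying segment must be /p/; voiceless stops become voiced between vowels, yielding [b] there.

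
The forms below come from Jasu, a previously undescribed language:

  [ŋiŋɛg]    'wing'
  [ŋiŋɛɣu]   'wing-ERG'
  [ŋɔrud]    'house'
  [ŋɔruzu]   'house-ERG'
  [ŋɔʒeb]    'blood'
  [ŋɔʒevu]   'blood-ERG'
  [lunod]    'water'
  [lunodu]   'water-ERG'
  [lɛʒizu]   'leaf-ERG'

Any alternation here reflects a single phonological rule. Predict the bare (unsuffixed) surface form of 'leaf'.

The root 'house' surfaces as [ŋɔrud] and [ŋɔruzu], with a stem-final [d] ~ [z] alternation.
If /d/ were underlying and a rule turned it into [z] before the ERG suffix, 'water' would also alternate; but it has [d] in both [lunod] and [lunodu].
The underlying segment must be /z/; voiced fricatives become stops word-finally, yielding [d] there.
The one attested form of 'leaf', [lɛʒizu], shows underlying /lɛʒiz/. Applying the same rule word-finally gives [lɛʒid].

[lɛʒid]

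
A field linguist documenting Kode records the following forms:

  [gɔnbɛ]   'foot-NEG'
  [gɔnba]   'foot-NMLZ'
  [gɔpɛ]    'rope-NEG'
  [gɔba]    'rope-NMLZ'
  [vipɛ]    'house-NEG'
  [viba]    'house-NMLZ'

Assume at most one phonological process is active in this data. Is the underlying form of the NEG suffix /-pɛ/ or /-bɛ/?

/-pɛ/

The NEG suffix surfaces as [-bɛ] and [-pɛ], depending on the final segment of the stem.
The NMLZ suffix, which begins with [b], is invariant after every stem; so [b] is not altered by any rule here.
So the underlying form is /-pɛ/, and voiceless stops become voiced after a nasal.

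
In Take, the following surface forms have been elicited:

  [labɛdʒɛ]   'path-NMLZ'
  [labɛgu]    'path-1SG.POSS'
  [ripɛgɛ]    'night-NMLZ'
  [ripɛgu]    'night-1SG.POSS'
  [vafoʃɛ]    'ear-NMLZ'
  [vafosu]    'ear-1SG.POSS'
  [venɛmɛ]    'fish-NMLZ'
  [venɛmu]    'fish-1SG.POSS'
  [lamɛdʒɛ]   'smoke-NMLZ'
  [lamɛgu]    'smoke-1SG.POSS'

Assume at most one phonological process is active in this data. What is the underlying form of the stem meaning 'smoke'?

/lamɛdʒ/

The root 'smoke' surfaces as [lamɛdʒɛ] and [lamɛgu], with a stem-final [dʒ] ~ [g] alternation.
Compare 'night', with invariant [g] in [ripɛgɛ] and [ripɛgu]: an analysis with underlying /g/ and a rule producing [dʒ] before the NMLZ suffix would wrongly predict alternation here too.
The underlying segment must be /dʒ/; palato-alveolar /dʒ/ and /ʃ/ become [g] and [s] when no front vowel follows, yielding [g] there.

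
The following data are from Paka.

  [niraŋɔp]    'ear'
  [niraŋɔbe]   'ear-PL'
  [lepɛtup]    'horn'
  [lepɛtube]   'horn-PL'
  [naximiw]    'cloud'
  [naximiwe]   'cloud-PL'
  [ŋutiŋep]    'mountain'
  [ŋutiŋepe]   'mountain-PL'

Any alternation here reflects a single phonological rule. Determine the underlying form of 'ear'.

In [niraŋɔp] and [niraŋɔbe] the final segment of 'ear' alternates: [p] ~ [b].
Compare 'mountain', with invariant [p] in [ŋutiŋep] and [ŋutiŋepe]: an analysis with underlying /p/ and a rule producing [b] before the PL suffix would wrongly predict alternation here too.
The alternation reflects word-final obstruent devoicing: voiced obstruents become voiceless word-finally. /b/ is underlying.

/niraŋɔb/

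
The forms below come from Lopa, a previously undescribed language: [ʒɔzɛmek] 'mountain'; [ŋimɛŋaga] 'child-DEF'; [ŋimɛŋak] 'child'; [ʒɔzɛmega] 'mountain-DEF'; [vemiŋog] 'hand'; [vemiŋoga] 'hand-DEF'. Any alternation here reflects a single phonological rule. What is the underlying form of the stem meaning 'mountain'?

The root 'mountain' surfaces as [ʒɔzɛmega] and [ʒɔzɛmek], with a stem-final [g] ~ [k] alternation.
Compare 'hand', with invariant [g] in [vemiŋoga] and [vemiŋog]: an analysis with underlying /g/ and a rule producing [k] in isolation would wrongly predict alternation here too.
So /k/ is underlying, and a rule of intervocalic voicing — voiceless stops become voiced between vowels — gives [g].
Hence 'mountain' is /ʒɔzɛmek/ underlyingly.

/ʒɔzɛmek/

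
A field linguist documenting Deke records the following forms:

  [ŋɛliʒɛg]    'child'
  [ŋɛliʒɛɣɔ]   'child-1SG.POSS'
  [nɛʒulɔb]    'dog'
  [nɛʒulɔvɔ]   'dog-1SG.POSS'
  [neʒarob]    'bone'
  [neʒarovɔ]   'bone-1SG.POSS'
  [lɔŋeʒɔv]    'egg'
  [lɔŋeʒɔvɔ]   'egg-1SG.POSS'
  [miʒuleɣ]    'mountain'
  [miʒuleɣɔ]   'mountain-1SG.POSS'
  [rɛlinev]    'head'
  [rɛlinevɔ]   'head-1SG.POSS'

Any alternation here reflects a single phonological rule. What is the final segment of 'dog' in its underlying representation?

The root 'dog' surfaces as [nɛʒulɔb] and [nɛʒulɔvɔ], with a stem-final [b] ~ [v] alternation.
But 'egg' keeps [v] in both environments ([lɔŋeʒɔv], [lɔŋeʒɔvɔ]), so there is no rule changing /v/ to [b] in isolation.
The underlying segment must be /b/; voiced stops become fricatives between vowels, yielding [v] there.

/b/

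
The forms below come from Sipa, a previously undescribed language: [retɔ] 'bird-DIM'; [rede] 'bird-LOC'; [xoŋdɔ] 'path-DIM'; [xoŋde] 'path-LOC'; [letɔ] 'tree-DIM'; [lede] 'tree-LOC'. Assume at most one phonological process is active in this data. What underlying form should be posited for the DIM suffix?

The DIM suffix surfaces as [-dɔ] and [-tɔ], depending on the final segment of the stem.
The LOC suffix, which begins with [d], is invariant after every stem; so [d] is not altered by any rule here.
So the underlying form is /-tɔ/, and voiceless stops become voiced after a nasal.

/-tɔ/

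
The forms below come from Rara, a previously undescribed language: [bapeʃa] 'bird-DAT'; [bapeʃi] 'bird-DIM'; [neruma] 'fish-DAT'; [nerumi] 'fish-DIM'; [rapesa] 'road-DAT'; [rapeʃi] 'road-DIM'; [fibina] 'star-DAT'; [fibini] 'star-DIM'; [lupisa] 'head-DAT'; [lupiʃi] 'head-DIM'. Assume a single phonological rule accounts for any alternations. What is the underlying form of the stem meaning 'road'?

/rapes/

In [rapesa] and [rapeʃi] the final segment of 'road' alternates: [s] ~ [ʃ].
If /ʃ/ were underlying and a rule turned it into [s] before the DAT suffix, 'bird' would also alternate; but it has [ʃ] in both [bapeʃa] and [bapeʃi].
So /s/ is underlying, and a rule of palatalization before a front vowel — /s/ becomes palato-alveolar [ʃ] before a front vowel — gives [ʃ].
The underlying form of 'road' is therefore /rapes/.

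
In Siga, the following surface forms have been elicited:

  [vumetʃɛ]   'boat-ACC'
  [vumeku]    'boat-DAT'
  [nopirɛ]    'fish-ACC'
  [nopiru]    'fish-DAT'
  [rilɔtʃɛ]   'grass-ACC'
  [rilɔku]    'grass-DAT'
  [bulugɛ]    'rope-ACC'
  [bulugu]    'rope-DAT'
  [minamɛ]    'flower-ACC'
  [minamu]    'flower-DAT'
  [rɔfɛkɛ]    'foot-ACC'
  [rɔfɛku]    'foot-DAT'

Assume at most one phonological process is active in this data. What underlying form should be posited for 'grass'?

/rilɔtʃ/

The root 'grass' surfaces as [rilɔtʃɛ] and [rilɔku], with a stem-final [tʃ] ~ [k] alternation.
The stem 'foot' ([rɔfɛkɛ], [rɔfɛku]) shows [k] unchanged in both environments, so [k] cannot be basic with [tʃ] derived before the ACC suffix.
Therefore /tʃ/ is basic and [k] is derived by depalatalization (palato-alveolar /tʃ/ becomes [k] when no front vowel follows).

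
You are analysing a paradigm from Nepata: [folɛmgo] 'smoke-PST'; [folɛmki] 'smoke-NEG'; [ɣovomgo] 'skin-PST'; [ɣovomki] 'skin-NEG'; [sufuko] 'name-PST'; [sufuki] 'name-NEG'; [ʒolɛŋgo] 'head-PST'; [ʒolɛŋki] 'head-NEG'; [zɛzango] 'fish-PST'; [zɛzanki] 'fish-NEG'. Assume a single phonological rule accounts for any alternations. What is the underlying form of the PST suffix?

The PST suffix surfaces as [-go] and [-ko], depending on the final segment of the stem.
By contrast the NEG suffix keeps its initial [k] throughout — that segment must be underlying.
The PST suffix is therefore /-go/ underlyingly, with post-vocalic devoicing: voiced stops become voiceless after a vowel.

/-go/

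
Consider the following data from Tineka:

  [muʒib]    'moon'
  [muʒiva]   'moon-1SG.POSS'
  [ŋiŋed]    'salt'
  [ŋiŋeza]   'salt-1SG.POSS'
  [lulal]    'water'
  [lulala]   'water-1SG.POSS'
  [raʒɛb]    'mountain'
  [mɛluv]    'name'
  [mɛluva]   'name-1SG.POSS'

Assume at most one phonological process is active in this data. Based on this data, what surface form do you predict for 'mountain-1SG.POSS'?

'moon' shows [b] ~ [v] at the end of the stem ([muʒib] vs [muʒiva]).
But 'name' keeps [v] in both environments ([mɛluv], [mɛluva]), so there is no rule changing /v/ to [b] in isolation.
Therefore /b/ is basic and [v] is derived by intervocalic spirantization (voiced stops become fricatives between vowels).
From [raʒɛb] the stem 'mountain' is /raʒɛb/; between vowels this yields [raʒɛva].

[raʒɛva]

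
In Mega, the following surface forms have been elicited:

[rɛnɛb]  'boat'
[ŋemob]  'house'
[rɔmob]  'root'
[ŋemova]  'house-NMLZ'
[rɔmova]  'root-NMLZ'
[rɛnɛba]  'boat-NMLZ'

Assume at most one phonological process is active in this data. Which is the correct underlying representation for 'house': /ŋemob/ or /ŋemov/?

In [ŋemob] and [ŋemova] the final segment of 'house' alternates: [b] ~ [v].
The stem 'boat' ([rɛnɛb], [rɛnɛba]) shows [b] unchanged in both environments, so [b] cannot be basic with [v] derived before the NMLZ suffix.
So /v/ is underlying, and a rule of word-final hardening — voiced fricatives become stops word-finally — gives [b].

/ŋemov/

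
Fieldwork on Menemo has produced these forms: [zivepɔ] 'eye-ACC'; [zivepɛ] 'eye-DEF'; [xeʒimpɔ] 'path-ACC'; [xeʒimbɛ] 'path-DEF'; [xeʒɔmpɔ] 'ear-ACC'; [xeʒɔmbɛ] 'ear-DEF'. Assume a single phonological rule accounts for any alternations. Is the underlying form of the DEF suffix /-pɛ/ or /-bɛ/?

/-bɛ/

The DEF morpheme has two allomorphs, [-bɛ] and [-pɛ].
The ACC suffix, which begins with [p], is invariant after every stem; so [p] is not altered by any rule here.
The DEF suffix is therefore /-bɛ/ underlyingly, with post-vocalic devoicing: voiced stops become voiceless after a vowel.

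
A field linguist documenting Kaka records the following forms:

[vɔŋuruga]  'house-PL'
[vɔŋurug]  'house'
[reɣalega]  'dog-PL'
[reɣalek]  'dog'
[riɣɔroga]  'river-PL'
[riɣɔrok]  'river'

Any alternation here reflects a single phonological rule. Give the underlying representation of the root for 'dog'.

'dog' shows [g] ~ [k] at the end of the stem ([reɣalega] vs [reɣalek]).
If /g/ were underlying and a rule turned it into [k] in isolation, 'house' would also alternate; but it has [g] in both [vɔŋuruga] and [vɔŋurug].
The underlying segment must be /k/; voiceless stops become voiced between vowels, yielding [g] there.
The underlying form of 'dog' is therefore /reɣalek/.

/reɣalek/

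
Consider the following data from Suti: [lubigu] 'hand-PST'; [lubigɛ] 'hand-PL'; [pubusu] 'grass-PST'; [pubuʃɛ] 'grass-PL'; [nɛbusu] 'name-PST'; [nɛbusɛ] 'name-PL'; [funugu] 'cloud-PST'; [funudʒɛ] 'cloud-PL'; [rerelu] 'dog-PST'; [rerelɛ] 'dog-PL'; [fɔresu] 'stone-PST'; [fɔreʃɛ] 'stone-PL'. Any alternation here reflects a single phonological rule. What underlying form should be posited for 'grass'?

'grass' shows [s] ~ [ʃ] at the end of the stem ([pubusu] vs [pubuʃɛ]).
The stem 'name' ([nɛbusu], [nɛbusɛ]) shows [s] unchanged in both environments, so [s] cannot be basic with [ʃ] derived before the PL suffix.
The alternation reflects depalatalization: palato-alveolar /dʒ/ and /ʃ/ become [g] and [s] when no front vowel follows. /ʃ/ is underlying.

/pubuʃ/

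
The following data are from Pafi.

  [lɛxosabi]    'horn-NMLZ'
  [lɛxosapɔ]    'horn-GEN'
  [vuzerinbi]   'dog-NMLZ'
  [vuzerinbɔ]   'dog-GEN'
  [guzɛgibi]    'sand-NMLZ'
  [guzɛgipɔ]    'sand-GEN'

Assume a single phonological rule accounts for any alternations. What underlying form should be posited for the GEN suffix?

/-pɔ/

The GEN suffix surfaces as [-bɔ] and [-pɔ], depending on the final segment of the stem.
The NMLZ suffix, which begins with [b], is invariant after every stem; so [b] is not altered by any rule here.
So the underlying form is /-pɔ/, and voiceless stops become voiced after a nasal.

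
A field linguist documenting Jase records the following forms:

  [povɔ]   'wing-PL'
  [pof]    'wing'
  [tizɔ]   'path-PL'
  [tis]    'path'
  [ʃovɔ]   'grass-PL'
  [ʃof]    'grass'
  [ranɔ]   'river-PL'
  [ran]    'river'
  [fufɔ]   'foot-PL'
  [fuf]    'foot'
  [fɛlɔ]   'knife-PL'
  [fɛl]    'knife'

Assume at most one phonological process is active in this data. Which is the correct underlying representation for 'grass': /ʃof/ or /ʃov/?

The stem for 'grass' ends in [v] in [ʃovɔ] but [f] in [ʃof].
If /f/ were underlying and a rule turned it into [v] before the PL suffix, 'foot' would also alternate; but it has [f] in both [fufɔ] and [fuf].
The underlying segment must be /v/; voiced obstruents become voiceless word-finally, yielding [f] there.

/ʃov/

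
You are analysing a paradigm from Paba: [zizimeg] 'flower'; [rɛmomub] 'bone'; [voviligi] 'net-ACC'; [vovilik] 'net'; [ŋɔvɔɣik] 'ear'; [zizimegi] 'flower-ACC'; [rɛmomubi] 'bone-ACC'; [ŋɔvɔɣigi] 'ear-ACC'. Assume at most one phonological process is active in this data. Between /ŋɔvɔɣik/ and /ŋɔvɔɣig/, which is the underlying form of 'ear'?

In [ŋɔvɔɣigi] and [ŋɔvɔɣik] the final segment of 'ear' alternates: [g] ~ [k].
The stem 'flower' ([zizimegi], [zizimeg]) shows [g] unchanged in both environments, so [g] cannot be basic with [k] derived in isolation.
So /k/ is underlying, and a rule of intervocalic voicing — voiceless stops become voiced between vowels — gives [g].

/ŋɔvɔɣik/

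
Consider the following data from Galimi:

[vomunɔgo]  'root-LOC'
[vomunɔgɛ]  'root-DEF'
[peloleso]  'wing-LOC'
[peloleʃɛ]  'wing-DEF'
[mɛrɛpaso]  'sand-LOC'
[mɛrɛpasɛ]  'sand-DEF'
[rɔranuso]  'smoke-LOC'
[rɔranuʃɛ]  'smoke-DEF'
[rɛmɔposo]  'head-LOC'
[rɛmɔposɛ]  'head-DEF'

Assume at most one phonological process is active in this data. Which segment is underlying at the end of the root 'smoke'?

/ʃ/

The stem for 'smoke' ends in [s] in [rɔranuso] but [ʃ] in [rɔranuʃɛ].
Compare 'sand', with invariant [s] in [mɛrɛpaso] and [mɛrɛpasɛ]: an analysis with underlying /s/ and a rule producing [ʃ] before the DEF suffix would wrongly predict alternation here too.
Therefore /ʃ/ is basic and [s] is derived by depalatalization (palato-alveolar /ʃ/ becomes [s] when no front vowel follows).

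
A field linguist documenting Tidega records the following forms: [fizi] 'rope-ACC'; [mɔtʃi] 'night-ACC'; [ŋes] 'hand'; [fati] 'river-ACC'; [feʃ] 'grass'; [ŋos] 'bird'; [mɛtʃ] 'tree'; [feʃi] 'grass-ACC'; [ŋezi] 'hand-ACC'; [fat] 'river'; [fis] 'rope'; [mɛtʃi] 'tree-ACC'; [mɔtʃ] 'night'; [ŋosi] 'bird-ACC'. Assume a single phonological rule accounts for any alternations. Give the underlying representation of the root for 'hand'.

/ŋez/

The stem for 'hand' ends in [z] in [ŋezi] but [s] in [ŋes].
If /s/ were underlying and a rule turned it into [z] before the ACC suffix, 'bird' would also alternate; but it has [s] in both [ŋosi] and [ŋos].
The underlying segment must be /z/; voiced obstruents become voiceless word-finally, yielding [s] there.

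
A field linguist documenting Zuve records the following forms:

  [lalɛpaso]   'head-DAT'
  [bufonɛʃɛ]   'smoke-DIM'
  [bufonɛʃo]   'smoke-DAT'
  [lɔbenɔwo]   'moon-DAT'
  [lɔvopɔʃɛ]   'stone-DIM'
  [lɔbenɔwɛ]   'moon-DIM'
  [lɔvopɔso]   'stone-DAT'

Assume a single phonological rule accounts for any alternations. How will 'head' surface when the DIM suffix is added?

[lalɛpaʃɛ]

In [lɔvopɔʃɛ] and [lɔvopɔso] the final segment of 'stone' alternates: [ʃ] ~ [s].
Compare 'smoke', with invariant [ʃ] in [bufonɛʃɛ] and [bufonɛʃo]: an analysis with underlying /ʃ/ and a rule producing [s] before the DAT suffix would wrongly predict alternation here too.
The alternation reflects palatalization before a front vowel: /s/ becomes palato-alveolar [ʃ] before a front vowel. /s/ is underlying.
The one attested form of 'head', [lalɛpaso], shows underlying /lalɛpas/. Applying the same rule before a front vowel gives [lalɛpaʃɛ].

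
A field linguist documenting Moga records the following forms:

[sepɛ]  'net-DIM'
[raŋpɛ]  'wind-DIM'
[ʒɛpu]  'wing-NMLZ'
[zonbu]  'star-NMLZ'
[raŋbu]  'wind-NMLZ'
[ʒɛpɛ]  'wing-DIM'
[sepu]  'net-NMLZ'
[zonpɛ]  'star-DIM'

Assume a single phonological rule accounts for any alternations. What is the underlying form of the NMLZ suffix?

/-bu/

The NMLZ suffix surfaces as [-bu] and [-pu], depending on the final segment of the stem.
The DIM suffix, which begins with [p], is invariant after every stem; so [p] is not altered by any rule here.
So the underlying form is /-bu/, and voiced stops become voiceless after a vowel.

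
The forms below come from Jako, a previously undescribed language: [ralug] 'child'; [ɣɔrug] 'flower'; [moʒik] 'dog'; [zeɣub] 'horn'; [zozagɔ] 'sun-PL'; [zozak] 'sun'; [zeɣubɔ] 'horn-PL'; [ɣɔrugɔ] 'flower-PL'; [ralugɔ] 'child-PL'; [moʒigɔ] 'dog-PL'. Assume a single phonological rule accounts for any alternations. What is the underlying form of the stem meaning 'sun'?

/zozak/

The stem for 'sun' ends in [g] in [zozagɔ] but [k] in [zozak].
The stem 'child' ([ralugɔ], [ralug]) shows [g] unchanged in both environments, so [g] cannot be basic with [k] derived in isolation.
The underlying segment must be /k/; voiceless stops become voiced between vowels, yielding [g] there.
The underlying form of 'sun' is therefore /zozak/.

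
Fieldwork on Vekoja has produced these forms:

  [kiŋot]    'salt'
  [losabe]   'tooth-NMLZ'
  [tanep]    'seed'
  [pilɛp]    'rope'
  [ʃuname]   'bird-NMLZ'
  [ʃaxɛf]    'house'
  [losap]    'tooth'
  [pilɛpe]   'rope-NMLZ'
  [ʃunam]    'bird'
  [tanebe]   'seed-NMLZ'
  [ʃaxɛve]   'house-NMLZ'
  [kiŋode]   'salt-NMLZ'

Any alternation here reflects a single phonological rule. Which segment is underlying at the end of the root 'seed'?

The root 'seed' surfaces as [tanep] and [tanebe], with a stem-final [p] ~ [b] alternation.
Compare 'rope', with invariant [p] in [pilɛp] and [pilɛpe]: an analysis with underlying /p/ and a rule producing [b] before the NMLZ suffix would wrongly predict alternation here too.
The alternation reflects word-final obstruent devoicing: voiced obstruents become voiceless word-finally. /b/ is underlying.

/b/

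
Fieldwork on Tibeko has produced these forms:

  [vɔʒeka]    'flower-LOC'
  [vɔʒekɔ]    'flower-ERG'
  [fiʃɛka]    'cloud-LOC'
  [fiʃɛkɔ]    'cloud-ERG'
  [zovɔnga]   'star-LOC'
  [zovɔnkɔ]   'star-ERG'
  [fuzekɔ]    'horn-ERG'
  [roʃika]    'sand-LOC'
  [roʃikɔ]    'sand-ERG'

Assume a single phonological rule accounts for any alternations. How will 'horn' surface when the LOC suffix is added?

The LOC suffix surfaces as [-ga] and [-ka], depending on the final segment of the stem.
The ERG suffix, which begins with [k], is invariant after every stem; so [k] is not altered by any rule here.
The LOC suffix is therefore /-ga/ underlyingly, with post-vocalic devoicing: voiced stops become voiceless after a vowel.
After 'horn', which ends in a vowel, the suffix surfaces as [-ka], giving [fuzeka].

[fuzeka]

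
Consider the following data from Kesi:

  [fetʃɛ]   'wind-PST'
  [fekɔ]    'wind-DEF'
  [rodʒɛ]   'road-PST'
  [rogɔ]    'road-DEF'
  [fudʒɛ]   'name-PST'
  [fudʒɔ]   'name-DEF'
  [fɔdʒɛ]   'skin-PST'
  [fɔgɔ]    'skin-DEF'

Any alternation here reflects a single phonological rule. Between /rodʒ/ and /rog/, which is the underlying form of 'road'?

/rog/

The root 'road' surfaces as [rodʒɛ] and [rogɔ], with a stem-final [dʒ] ~ [g] alternation.
The stem 'name' ([fudʒɛ], [fudʒɔ]) shows [dʒ] unchanged in both environments, so [dʒ] cannot be basic with [g] derived before the DEF suffix.
The alternation reflects palatalization before a front vowel: /k/ and /g/ become palato-alveolar [tʃ] and [dʒ] before a front vowel. /g/ is underlying.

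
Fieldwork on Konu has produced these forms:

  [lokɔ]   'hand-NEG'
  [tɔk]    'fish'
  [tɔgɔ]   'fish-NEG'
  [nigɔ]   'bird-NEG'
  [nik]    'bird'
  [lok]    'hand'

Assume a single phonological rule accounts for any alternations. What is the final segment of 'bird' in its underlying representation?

/g/

'bird' shows [k] ~ [g] at the end of the stem ([nik] vs [nigɔ]).
Compare 'hand', with invariant [k] in [lok] and [lokɔ]: an analysis with underlying /k/ and a rule producing [g] before the NEG suffix would wrongly predict alternation here too.
So /g/ is underlying, and a rule of word-final obstruent devoicing — voiced obstruents become voiceless word-finally — gives [k].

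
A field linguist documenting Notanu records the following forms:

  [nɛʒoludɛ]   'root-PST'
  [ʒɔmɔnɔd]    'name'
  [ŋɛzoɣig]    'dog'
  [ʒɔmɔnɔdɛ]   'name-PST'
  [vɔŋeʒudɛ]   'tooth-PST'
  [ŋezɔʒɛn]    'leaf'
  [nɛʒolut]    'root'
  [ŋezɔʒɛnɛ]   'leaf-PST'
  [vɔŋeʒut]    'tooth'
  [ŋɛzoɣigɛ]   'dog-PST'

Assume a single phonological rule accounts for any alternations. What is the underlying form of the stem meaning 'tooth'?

The root 'tooth' surfaces as [vɔŋeʒudɛ] and [vɔŋeʒut], with a stem-final [d] ~ [t] alternation.
The stem 'name' ([ʒɔmɔnɔdɛ], [ʒɔmɔnɔd]) shows [d] unchanged in both environments, so [d] cannot be basic with [t] derived in isolation.
Therefore /t/ is basic and [d] is derived by intervocalic voicing (voiceless stops become voiced between vowels).
The underlying form of 'tooth' is therefore /vɔŋeʒut/.

/vɔŋeʒut/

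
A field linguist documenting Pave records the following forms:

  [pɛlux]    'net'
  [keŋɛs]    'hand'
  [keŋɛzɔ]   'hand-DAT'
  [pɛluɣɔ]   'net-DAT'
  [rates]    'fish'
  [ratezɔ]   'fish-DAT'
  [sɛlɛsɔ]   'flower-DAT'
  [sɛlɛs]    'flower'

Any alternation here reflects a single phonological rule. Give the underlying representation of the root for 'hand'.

The root 'hand' surfaces as [keŋɛzɔ] and [keŋɛs], with a stem-final [z] ~ [s] alternation.
If /s/ were underlying and a rule turned it into [z] before the DAT suffix, 'flower' would also alternate; but it has [s] in both [sɛlɛsɔ] and [sɛlɛs].
The underlying segment must be /z/; voiced obstruents become voiceless word-finally, yielding [s] there.

/keŋɛz/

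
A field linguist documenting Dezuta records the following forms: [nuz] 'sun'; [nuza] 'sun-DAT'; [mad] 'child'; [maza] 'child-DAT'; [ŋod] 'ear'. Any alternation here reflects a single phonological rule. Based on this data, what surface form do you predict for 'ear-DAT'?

[ŋoza]

The root 'child' surfaces as [mad] and [maza], with a stem-final [d] ~ [z] alternation.
The stem 'sun' ([nuz], [nuza]) shows [z] unchanged in both environments, so [z] cannot be basic with [d] derived in isolation.
The underlying segment must be /d/; voiced stops become fricatives between vowels, yielding [z] there.
The one attested form of 'ear', [ŋod], shows underlying /ŋod/. Applying the same rule between vowels gives [ŋoza].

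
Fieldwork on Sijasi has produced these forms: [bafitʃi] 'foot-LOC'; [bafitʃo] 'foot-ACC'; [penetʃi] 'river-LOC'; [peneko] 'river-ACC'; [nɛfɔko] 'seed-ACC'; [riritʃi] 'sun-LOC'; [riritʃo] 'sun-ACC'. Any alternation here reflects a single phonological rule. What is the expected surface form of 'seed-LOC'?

[nɛfɔtʃi]

The root 'river' surfaces as [penetʃi] and [peneko], with a stem-final [tʃ] ~ [k] alternation.
Compare 'sun', with invariant [tʃ] in [riritʃi] and [riritʃo]: an analysis with underlying /tʃ/ and a rule producing [k] before the ACC suffix would wrongly predict alternation here too.
Therefore /k/ is basic and [tʃ] is derived by palatalization before a front vowel (/k/ becomes palato-alveolar [tʃ] before a front vowel).
The one attested form of 'seed', [nɛfɔko], shows underlying /nɛfɔk/. Applying the same rule before a front vowel gives [nɛfɔtʃi].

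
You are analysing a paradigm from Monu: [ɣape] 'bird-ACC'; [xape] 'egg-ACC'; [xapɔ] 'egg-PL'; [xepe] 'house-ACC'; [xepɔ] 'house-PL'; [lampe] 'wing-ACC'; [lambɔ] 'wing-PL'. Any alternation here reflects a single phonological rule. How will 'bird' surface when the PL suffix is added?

[ɣapɔ]

The PL suffix surfaces as [-bɔ] and [-pɔ], depending on the final segment of the stem.
The ACC suffix, which begins with [p], is invariant after every stem; so [p] is not altered by any rule here.
The PL suffix is therefore /-bɔ/ underlyingly, with post-vocalic devoicing: voiced stops become voiceless after a vowel.
After 'bird', which ends in a vowel, the suffix surfaces as [-pɔ], giving [ɣapɔ].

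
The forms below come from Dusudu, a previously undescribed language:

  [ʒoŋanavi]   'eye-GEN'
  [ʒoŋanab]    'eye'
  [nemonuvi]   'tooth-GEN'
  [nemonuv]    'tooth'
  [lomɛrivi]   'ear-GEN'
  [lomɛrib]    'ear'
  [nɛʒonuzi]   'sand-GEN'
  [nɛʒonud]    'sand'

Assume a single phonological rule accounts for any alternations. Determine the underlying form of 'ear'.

The root 'ear' surfaces as [lomɛrivi] and [lomɛrib], with a stem-final [v] ~ [b] alternation.
But 'tooth' keeps [v] in both environments ([nemonuvi], [nemonuv]), so there is no rule changing /v/ to [b] in isolation.
Therefore /b/ is basic and [v] is derived by intervocalic spirantization (voiced stops become fricatives between vowels).

/lomɛrib/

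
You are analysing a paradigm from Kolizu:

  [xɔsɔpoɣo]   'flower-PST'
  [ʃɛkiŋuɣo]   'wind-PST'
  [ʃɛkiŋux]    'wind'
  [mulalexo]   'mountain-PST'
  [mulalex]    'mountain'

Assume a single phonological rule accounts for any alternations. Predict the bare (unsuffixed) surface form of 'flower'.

The stem for 'wind' ends in [ɣ] in [ʃɛkiŋuɣo] but [x] in [ʃɛkiŋux].
The stem 'mountain' ([mulalexo], [mulalex]) shows [x] unchanged in both environments, so [x] cannot be basic with [ɣ] derived before the PST suffix.
So /ɣ/ is underlying, and a rule of word-final obstruent devoicing — voiced obstruents become voiceless word-finally — gives [x].
The one attested form of 'flower', [xɔsɔpoɣo], shows underlying /xɔsɔpoɣ/. Applying the same rule word-finally gives [xɔsɔpox].

[xɔsɔpox]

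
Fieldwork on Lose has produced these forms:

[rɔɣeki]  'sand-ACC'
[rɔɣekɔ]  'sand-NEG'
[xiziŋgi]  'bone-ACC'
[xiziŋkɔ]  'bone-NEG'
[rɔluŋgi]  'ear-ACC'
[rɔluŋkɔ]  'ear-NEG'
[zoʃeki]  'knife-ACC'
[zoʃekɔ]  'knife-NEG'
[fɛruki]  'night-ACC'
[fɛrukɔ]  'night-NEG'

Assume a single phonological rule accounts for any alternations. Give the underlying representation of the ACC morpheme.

The ACC suffix surfaces as [-gi] and [-ki], depending on the final segment of the stem.
By contrast the NEG suffix keeps its initial [k] throughout — that segment must be underlying.
The ACC suffix is therefore /-gi/ underlyingly, with post-vocalic devoicing: voiced stops become voiceless after a vowel.

/-gi/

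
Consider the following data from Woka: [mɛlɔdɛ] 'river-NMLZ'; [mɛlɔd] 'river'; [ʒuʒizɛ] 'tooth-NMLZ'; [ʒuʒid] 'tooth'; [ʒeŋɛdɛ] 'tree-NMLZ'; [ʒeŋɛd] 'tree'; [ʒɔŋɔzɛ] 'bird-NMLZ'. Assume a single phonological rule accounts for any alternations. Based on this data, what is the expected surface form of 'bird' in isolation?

In [ʒuʒizɛ] and [ʒuʒid] the final segment of 'tooth' alternates: [z] ~ [d].
Compare 'tree', with invariant [d] in [ʒeŋɛdɛ] and [ʒeŋɛd]: an analysis with underlying /d/ and a rule producing [z] before the NMLZ suffix would wrongly predict alternation here too.
So /z/ is underlying, and a rule of word-final hardening — voiced fricatives become stops word-finally — gives [d].
From [ʒɔŋɔzɛ] the stem 'bird' is /ʒɔŋɔz/; word-finally this yields [ʒɔŋɔd].

[ʒɔŋɔd]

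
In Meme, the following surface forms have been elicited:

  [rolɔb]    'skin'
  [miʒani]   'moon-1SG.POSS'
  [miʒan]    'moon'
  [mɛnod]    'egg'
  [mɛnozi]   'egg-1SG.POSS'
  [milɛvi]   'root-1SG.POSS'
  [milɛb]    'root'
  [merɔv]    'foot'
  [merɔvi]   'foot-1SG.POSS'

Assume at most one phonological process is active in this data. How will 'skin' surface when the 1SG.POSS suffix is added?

In [milɛvi] and [milɛb] the final segment of 'root' alternates: [v] ~ [b].
The stem 'foot' ([merɔvi], [merɔv]) shows [v] unchanged in both environments, so [v] cannot be basic with [b] derived in isolation.
Therefore /b/ is basic and [v] is derived by intervocalic spirantization (voiced stops become fricatives between vowels).
The one attested form of 'skin', [rolɔb], shows underlying /rolɔb/. Applying the same rule between vowels gives [rolɔvi].

[rolɔvi]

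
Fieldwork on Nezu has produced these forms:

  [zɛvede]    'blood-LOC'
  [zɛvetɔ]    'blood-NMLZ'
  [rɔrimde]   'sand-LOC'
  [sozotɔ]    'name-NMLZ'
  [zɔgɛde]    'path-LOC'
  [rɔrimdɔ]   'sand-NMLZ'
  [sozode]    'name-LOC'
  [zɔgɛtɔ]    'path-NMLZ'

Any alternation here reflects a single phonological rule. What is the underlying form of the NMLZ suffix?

The NMLZ suffix surfaces as [-dɔ] and [-tɔ], depending on the final segment of the stem.
The LOC suffix, which begins with [d], is invariant after every stem; so [d] is not altered by any rule here.
The NMLZ suffix is therefore /-tɔ/ underlyingly, with post-nasal voicing: voiceless stops become voiced after a nasal.

/-tɔ/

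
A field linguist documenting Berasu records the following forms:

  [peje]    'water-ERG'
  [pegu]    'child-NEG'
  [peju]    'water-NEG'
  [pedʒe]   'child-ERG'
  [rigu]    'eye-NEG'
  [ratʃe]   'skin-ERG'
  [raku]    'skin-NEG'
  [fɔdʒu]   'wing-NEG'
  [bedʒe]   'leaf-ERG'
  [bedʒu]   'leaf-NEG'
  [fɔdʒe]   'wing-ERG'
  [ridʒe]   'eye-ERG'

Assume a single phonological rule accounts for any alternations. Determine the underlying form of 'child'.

/peg/

In [pedʒe] and [pegu] the final segment of 'child' alternates: [dʒ] ~ [g].
The stem 'wing' ([fɔdʒe], [fɔdʒu]) shows [dʒ] unchanged in both environments, so [dʒ] cannot be basic with [g] derived before the NEG suffix.
The alternation reflects palatalization before a front vowel: /k/ and /g/ become palato-alveolar [tʃ] and [dʒ] before a front vowel. /g/ is underlying.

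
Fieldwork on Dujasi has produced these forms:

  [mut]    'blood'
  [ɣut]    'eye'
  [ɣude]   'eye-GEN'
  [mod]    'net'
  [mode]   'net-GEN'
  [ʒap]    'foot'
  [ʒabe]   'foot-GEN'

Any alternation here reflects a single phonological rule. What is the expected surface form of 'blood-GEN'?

The root 'eye' surfaces as [ɣut] and [ɣude], with a stem-final [t] ~ [d] alternation.
But 'net' keeps [d] in both environments ([mod], [mode]), so there is no rule changing /d/ to [t] in isolation.
So /t/ is underlying, and a rule of intervocalic voicing — voiceless stops become voiced between vowels — gives [d].
The one attested form of 'blood', [mut], shows underlying /mut/. Applying the same rule between vowels gives [mude].

[mude]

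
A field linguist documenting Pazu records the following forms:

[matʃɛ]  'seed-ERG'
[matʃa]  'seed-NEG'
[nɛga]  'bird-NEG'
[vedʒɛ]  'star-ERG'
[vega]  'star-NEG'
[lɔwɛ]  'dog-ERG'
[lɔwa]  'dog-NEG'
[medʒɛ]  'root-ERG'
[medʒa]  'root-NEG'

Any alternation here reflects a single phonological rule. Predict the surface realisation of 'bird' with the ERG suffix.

[nɛdʒɛ]

The stem for 'star' ends in [dʒ] in [vedʒɛ] but [g] in [vega].
But 'root' keeps [dʒ] in both environments ([medʒɛ], [medʒa]), so there is no rule changing /dʒ/ to [g] before the NEG suffix.
So /g/ is underlying, and a rule of palatalization before a front vowel — /g/ becomes palato-alveolar [dʒ] before a front vowel — gives [dʒ].
The one attested form of 'bird', [nɛga], shows underlying /nɛg/. Applying the same rule before a front vowel gives [nɛdʒɛ].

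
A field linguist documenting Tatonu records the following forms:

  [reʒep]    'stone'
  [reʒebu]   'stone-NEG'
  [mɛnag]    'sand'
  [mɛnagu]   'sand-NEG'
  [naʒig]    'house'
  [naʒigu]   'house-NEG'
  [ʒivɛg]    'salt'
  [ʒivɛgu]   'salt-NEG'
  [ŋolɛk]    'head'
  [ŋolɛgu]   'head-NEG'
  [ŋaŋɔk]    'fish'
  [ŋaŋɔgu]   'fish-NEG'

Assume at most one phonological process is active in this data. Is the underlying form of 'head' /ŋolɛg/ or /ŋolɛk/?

/ŋolɛk/

The stem for 'head' ends in [k] in [ŋolɛk] but [g] in [ŋolɛgu].
But 'salt' keeps [g] in both environments ([ʒivɛg], [ʒivɛgu]), so there is no rule changing /g/ to [k] in isolation.
Therefore /k/ is basic and [g] is derived by intervocalic voicing (voiceless stops become voiced between vowels).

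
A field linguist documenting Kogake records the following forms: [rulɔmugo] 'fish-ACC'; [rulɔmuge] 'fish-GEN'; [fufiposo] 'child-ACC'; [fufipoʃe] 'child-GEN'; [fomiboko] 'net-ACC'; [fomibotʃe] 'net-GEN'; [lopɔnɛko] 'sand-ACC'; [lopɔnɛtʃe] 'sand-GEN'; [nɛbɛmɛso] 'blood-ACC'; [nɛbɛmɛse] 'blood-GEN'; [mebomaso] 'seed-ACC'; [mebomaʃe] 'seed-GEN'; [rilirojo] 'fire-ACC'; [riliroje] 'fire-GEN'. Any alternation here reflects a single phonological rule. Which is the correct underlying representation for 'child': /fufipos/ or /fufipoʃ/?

/fufipoʃ/

'child' shows [s] ~ [ʃ] at the end of the stem ([fufiposo] vs [fufipoʃe]).
The stem 'blood' ([nɛbɛmɛso], [nɛbɛmɛse]) shows [s] unchanged in both environments, so [s] cannot be basic with [ʃ] derived before the GEN suffix.
So /ʃ/ is underlying, and a rule of depalatalization — palato-alveolar /tʃ/ and /ʃ/ become [k] and [s] when no front vowel follows — gives [s].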